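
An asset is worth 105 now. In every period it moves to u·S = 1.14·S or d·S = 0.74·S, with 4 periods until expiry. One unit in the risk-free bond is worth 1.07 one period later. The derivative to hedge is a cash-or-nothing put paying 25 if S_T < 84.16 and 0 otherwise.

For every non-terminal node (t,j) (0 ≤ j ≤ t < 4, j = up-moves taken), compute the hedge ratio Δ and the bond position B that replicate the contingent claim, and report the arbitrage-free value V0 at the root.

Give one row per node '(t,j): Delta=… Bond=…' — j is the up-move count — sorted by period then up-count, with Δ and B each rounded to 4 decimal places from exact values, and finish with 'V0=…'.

The replicating-portfolio and risk-neutral prices coincide; use p* = (1.07−0.74)/(1.14−0.74) = 0.8250 for the latter.
At expiry t=4: V(4,0)=25.0000, V(4,1)=25.0000, V(4,2)=25.0000, V(4,3)=0.0000, V(4,4)=0.0000
  t=3,j=0: stock 42.5485 → up 48.5053 (V=25.0000), down 31.4859 (V=25.0000). Price 23.3645; hedge Δ=0.0000, bond B=23.3645.
  t=3,j=1: stock 65.5477 → up 74.7244 (V=25.0000), down 48.5053 (V=25.0000). Price 23.3645; hedge Δ=0.0000, bond B=23.3645.
  t=3,j=2: stock 100.9789 → up 115.1160 (V=0.0000), down 74.7244 (V=25.0000). Price 4.0888; hedge Δ=-0.6189, bond B=66.5888.
  t=3,j=3: stock 155.5621 → up 177.3408 (V=0.0000), down 115.1160 (V=0.0000). Price 0.0000; hedge Δ=0.0000, bond B=0.0000.
  t=2,j=0: stock 57.4980 → up 65.5477 (V=23.3645), down 42.5485 (V=23.3645). Price 21.8360; hedge Δ=0.0000, bond B=21.8360.
  t=2,j=1: stock 88.5780 → up 100.9789 (V=4.0888), down 65.5477 (V=23.3645). Price 6.9739; hedge Δ=-0.5440, bond B=55.1631.
  t=2,j=2: stock 136.4580 → up 155.5621 (V=0.0000), down 100.9789 (V=4.0888). Price 0.6687; hedge Δ=-0.0749, bond B=10.8907.
  t=1,j=0: stock 77.7000 → up 88.5780 (V=6.9739), down 57.4980 (V=21.8360). Price 8.9483; hedge Δ=-0.4782, bond B=46.1036.
  t=1,j=1: stock 119.7000 → up 136.4580 (V=0.6687), down 88.5780 (V=6.9739). Price 1.6562; hedge Δ=-0.1317, bond B=17.4190.
  t=0,j=0: stock 105.0000 → up 119.7000 (V=1.6562), down 77.7000 (V=8.9483). Price 2.7405; hedge Δ=-0.1736, bond B=20.9709.
Check: Δ(0,0)·S0 + B(0,0) = 2.7405 = V0.

(0,0): Delta=-0.1736 Bond=20.9709
(1,0): Delta=-0.4782 Bond=46.1036
(1,1): Delta=-0.1317 Bond=17.4190
(2,0): Delta=0.0000 Bond=21.8360
(2,1): Delta=-0.5440 Bond=55.1631
(2,2): Delta=-0.0749 Bond=10.8907
(3,0): Delta=0.0000 Bond=23.3645
(3,1): Delta=0.0000 Bond=23.3645
(3,2): Delta=-0.6189 Bond=66.5888
(3,3): Delta=0.0000 Bond=0.0000
V0=2.7405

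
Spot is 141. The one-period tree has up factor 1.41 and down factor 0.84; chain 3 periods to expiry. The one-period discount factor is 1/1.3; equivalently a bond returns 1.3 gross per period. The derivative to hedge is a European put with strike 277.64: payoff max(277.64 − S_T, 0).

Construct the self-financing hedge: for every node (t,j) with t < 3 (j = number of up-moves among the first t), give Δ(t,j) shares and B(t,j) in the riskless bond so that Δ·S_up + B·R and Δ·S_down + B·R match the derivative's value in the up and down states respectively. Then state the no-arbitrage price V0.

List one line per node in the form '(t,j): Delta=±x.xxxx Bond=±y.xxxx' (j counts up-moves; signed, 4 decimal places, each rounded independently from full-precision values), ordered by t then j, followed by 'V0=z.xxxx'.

(0,0): Delta=-0.4360 Bond=74.9916
(1,0): Delta=-1.0000 Bond=164.2840
(1,1): Delta=-0.3557 Bond=81.5164
(2,0): Delta=-1.0000 Bond=213.5692
(2,1): Delta=-1.0000 Bond=213.5692
(2,2): Delta=-0.2639 Bond=80.2414
V0=13.5094

Under the risk-neutral measure, an up-move has probability p* = (R−d)/(u−d) = 0.8070 and values discount at R = 1.3.
At expiry t=3: V(3,0)=194.0687, V(3,1)=137.3597, V(3,2)=42.1694, V(3,3)=0.0000
Node (2,0) S=99.4896: V=(p*·137.3597+(1−p*)·194.0687)/1.3=114.0796; Δ=(137.3597−194.0687)/(140.2803−83.5713)=-1.0000; B=V−Δ·S=213.5692
Node (2,1) S=167.0004: V=(p*·42.1694+(1−p*)·137.3597)/1.3=46.5688; Δ=(42.1694−137.3597)/(235.4706−140.2803)=-1.0000; B=V−Δ·S=213.5692
Node (2,2) S=280.3221: V=(p*·0.0000+(1−p*)·42.1694)/1.3=6.2600; Δ=(0.0000−42.1694)/(395.2542−235.4706)=-0.2639; B=V−Δ·S=80.2414
Node (1,0) S=118.4400: V=(p*·46.5688+(1−p*)·114.0796)/1.3=45.8440; Δ=(46.5688−114.0796)/(167.0004−99.4896)=-1.0000; B=V−Δ·S=164.2840
Node (1,1) S=198.8100: V=(p*·6.2600+(1−p*)·46.5688)/1.3=10.7991; Δ=(6.2600−46.5688)/(280.3221−167.0004)=-0.3557; B=V−Δ·S=81.5164
Node (0,0) S=141.0000: V=(p*·10.7991+(1−p*)·45.8440)/1.3=13.5094; Δ=(10.7991−45.8440)/(198.8100−118.4400)=-0.4360; B=V−Δ·S=74.9916
Root portfolio cost Δ·141+B reproduces V0=13.5094.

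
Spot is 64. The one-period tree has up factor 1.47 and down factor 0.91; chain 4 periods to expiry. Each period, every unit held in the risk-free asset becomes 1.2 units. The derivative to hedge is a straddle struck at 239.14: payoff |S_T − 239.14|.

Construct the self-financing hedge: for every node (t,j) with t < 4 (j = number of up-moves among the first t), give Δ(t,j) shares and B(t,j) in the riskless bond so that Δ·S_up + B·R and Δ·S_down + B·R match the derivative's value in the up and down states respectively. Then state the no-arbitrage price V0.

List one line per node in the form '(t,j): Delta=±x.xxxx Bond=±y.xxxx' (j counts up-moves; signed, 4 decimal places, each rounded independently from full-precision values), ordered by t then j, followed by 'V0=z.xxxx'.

(0,0): Delta=-0.7322 Bond=102.3298
(1,0): Delta=-1.0000 Bond=138.3912
(1,1): Delta=-0.5779 Bond=108.2759
(2,0): Delta=-1.0000 Bond=166.0694
(2,1): Delta=-1.0000 Bond=166.0694
(2,2): Delta=-0.3346 Bond=96.2851
(3,0): Delta=-1.0000 Bond=199.2833
(3,1): Delta=-1.0000 Bond=199.2833
(3,2): Delta=-1.0000 Bond=199.2833
(3,3): Delta=0.0489 Bond=37.5761
V0=55.4676

The replicating-portfolio and risk-neutral prices coincide; use p* = (1.2−0.91)/(1.47−0.91) = 0.5179 for the latter.
Payoff layer (t=4): V(4,0)=195.2520, V(4,1)=168.2440, V(4,2)=124.6158, V(4,3)=54.1393, V(4,4)=59.7073
  t=3,j=0: stock 48.2285 → up 70.8960 (V=168.2440), down 43.8880 (V=195.2520). Price 151.0548; hedge Δ=-1.0000, bond B=199.2833.
  t=3,j=1: stock 77.9076 → up 114.5242 (V=124.6158), down 70.8960 (V=168.2440). Price 121.3757; hedge Δ=-1.0000, bond B=199.2833.
  t=3,j=2: stock 125.8508 → up 185.0007 (V=54.1393), down 114.5242 (V=124.6158). Price 73.4325; hedge Δ=-1.0000, bond B=199.2833.
  t=3,j=3: stock 203.2975 → up 298.8473 (V=59.7073), down 185.0007 (V=54.1393). Price 47.5189; hedge Δ=0.0489, bond B=37.5761.
  t=2,j=0: stock 52.9984 → up 77.9076 (V=121.3757), down 48.2285 (V=151.0548). Price 113.0710; hedge Δ=-1.0000, bond B=166.0694.
  t=2,j=1: stock 85.6128 → up 125.8508 (V=73.4325), down 77.9076 (V=121.3757). Price 80.4566; hedge Δ=-1.0000, bond B=166.0694.
  t=2,j=2: stock 138.2976 → up 203.2975 (V=47.5189), down 125.8508 (V=73.4325). Price 50.0108; hedge Δ=-0.3346, bond B=96.2851.
  t=1,j=0: stock 58.2400 → up 85.6128 (V=80.4566), down 52.9984 (V=113.0710). Price 80.1512; hedge Δ=-1.0000, bond B=138.3912.
  t=1,j=1: stock 94.0800 → up 138.2976 (V=50.0108), down 85.6128 (V=80.4566). Price 53.9084; hedge Δ=-0.5779, bond B=108.2759.
  t=0,j=0: stock 64.0000 → up 94.0800 (V=53.9084), down 58.2400 (V=80.1512). Price 55.4676; hedge Δ=-0.7322, bond B=102.3298.
The time-0 hedge costs 55.4676, which is the no-arbitrage price.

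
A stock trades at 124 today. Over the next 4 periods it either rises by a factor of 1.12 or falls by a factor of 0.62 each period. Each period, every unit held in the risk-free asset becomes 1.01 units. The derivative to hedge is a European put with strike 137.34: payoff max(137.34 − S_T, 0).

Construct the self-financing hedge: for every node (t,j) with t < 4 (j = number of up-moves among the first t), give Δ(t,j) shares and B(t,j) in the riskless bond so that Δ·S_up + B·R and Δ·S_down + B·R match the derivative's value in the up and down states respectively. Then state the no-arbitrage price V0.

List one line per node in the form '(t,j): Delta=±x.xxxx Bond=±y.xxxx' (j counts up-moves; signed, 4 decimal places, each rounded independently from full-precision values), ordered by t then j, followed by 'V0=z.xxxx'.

Under the risk-neutral measure, an up-move has probability p* = (R−d)/(u−d) = 0.7800 and values discount at R = 1.01.
At expiry t=4: V(4,0)=119.0173, V(4,1)=104.2410, V(4,2)=77.5483, V(4,3)=29.3291, V(4,4)=0.0000
  t=3,j=0: stock 29.5527 → up 33.0990 (V=104.2410), down 18.3227 (V=119.0173). Price 106.4275; hedge Δ=-1.0000, bond B=135.9802.
  t=3,j=1: stock 53.3855 → up 59.7917 (V=77.5483), down 33.0990 (V=104.2410). Price 82.5947; hedge Δ=-1.0000, bond B=135.9802.
  t=3,j=2: stock 96.4383 → up 108.0109 (V=29.3291), down 59.7917 (V=77.5483). Price 39.5419; hedge Δ=-1.0000, bond B=135.9802.
  t=3,j=3: stock 174.2111 → up 195.1164 (V=0.0000), down 108.0109 (V=29.3291). Price 6.3885; hedge Δ=-0.3367, bond B=65.0468.
  t=2,j=0: stock 47.6656 → up 53.3855 (V=82.5947), down 29.5527 (V=106.4275). Price 86.9683; hedge Δ=-1.0000, bond B=134.6339.
  t=2,j=1: stock 86.1056 → up 96.4383 (V=39.5419), down 53.3855 (V=82.5947). Price 48.5283; hedge Δ=-1.0000, bond B=134.6339.
  t=2,j=2: stock 155.5456 → up 174.2111 (V=6.3885), down 96.4383 (V=39.5419). Price 13.5468; hedge Δ=-0.4263, bond B=79.8536.
  t=1,j=0: stock 76.8800 → up 86.1056 (V=48.5283), down 47.6656 (V=86.9683). Price 56.4209; hedge Δ=-1.0000, bond B=133.3009.
  t=1,j=1: stock 138.8800 → up 155.5456 (V=13.5468), down 86.1056 (V=48.5283). Price 21.0324; hedge Δ=-0.5038, bond B=90.9953.
  t=0,j=0: stock 124.0000 → up 138.8800 (V=21.0324), down 76.8800 (V=56.4209). Price 28.5325; hedge Δ=-0.5708, bond B=99.3094.
Check: Δ(0,0)·S0 + B(0,0) = 28.5325 = V0.

(0,0): Delta=-0.5708 Bond=99.3094
(1,0): Delta=-1.0000 Bond=133.3009
(1,1): Delta=-0.5038 Bond=90.9953
(2,0): Delta=-1.0000 Bond=134.6339
(2,1): Delta=-1.0000 Bond=134.6339
(2,2): Delta=-0.4263 Bond=79.8536
(3,0): Delta=-1.0000 Bond=135.9802
(3,1): Delta=-1.0000 Bond=135.9802
(3,2): Delta=-1.0000 Bond=135.9802
(3,3): Delta=-0.3367 Bond=65.0468
V0=28.5325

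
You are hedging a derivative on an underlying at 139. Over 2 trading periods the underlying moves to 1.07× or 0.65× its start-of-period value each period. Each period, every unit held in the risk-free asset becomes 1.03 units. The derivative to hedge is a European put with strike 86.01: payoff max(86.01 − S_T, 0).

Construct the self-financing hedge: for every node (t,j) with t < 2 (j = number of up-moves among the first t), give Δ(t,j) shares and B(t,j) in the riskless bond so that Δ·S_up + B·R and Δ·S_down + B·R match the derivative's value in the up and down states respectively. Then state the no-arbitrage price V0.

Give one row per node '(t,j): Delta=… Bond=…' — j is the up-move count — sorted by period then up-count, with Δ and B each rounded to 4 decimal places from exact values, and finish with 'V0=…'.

(0,0): Delta=-0.0432 Bond=6.2396
(1,0): Delta=-0.7190 Bond=67.4810
(1,1): Delta=0.0000 Bond=0.0000
V0=0.2333

Risk-neutral probability p* = (R−d)/(u−d) = (1.03−0.65)/(1.07−0.65) = 0.9048.
Payoff layer (t=2): V(2,0)=27.2825, V(2,1)=0.0000, V(2,2)=0.0000
  t=1,j=0: stock 90.3500 → up 96.6745 (V=0.0000), down 58.7275 (V=27.2825). Price 2.5227; hedge Δ=-0.7190, bond B=67.4810.
  t=1,j=1: stock 148.7300 → up 159.1411 (V=0.0000), down 96.6745 (V=0.0000). Price 0.0000; hedge Δ=0.0000, bond B=0.0000.
  t=0,j=0: stock 139.0000 → up 148.7300 (V=0.0000), down 90.3500 (V=2.5227). Price 0.2333; hedge Δ=-0.0432, bond B=6.2396.
Self-financing check: at every node Δ·S+B equals the discounted successor values.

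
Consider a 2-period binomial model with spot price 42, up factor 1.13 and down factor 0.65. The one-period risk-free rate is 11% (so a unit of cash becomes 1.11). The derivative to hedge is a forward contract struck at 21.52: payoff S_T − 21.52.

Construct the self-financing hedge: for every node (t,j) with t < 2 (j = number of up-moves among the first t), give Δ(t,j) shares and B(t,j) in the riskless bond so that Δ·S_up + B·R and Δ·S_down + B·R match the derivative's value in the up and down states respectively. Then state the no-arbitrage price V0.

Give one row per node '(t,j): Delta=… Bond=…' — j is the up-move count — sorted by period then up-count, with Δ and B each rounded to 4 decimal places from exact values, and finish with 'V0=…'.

No-arbitrage ⇒ martingale measure with p* = (R−d)/(u−d) = 0.9583.
At expiry t=2: V(2,0)=-3.7750, V(2,1)=9.3290, V(2,2)=32.1098
(1,0): S=27.3000. Δ = (V_up−V_dn)/(S_up−S_dn) = (9.3290−-3.7750)/(30.8490−17.7450) = 1.0000. V = [p*·9.3290 + (1−p*)·-3.7750]/1.11 = 7.9126. B = V − Δ·S = -19.3874.
(1,1): S=47.4600. Δ = (V_up−V_dn)/(S_up−S_dn) = (32.1098−9.3290)/(53.6298−30.8490) = 1.0000. V = [p*·32.1098 + (1−p*)·9.3290]/1.11 = 28.0726. B = V − Δ·S = -19.3874.
(0,0): S=42.0000. Δ = (V_up−V_dn)/(S_up−S_dn) = (28.0726−7.9126)/(47.4600−27.3000) = 1.0000. V = [p*·28.0726 + (1−p*)·7.9126]/1.11 = 24.5339. B = V − Δ·S = -17.4661.
Check: Δ(0,0)·S0 + B(0,0) = 24.5339 = V0.

(0,0): Delta=1.0000 Bond=-17.4661
(1,0): Delta=1.0000 Bond=-19.3874
(1,1): Delta=1.0000 Bond=-19.3874
V0=24.5339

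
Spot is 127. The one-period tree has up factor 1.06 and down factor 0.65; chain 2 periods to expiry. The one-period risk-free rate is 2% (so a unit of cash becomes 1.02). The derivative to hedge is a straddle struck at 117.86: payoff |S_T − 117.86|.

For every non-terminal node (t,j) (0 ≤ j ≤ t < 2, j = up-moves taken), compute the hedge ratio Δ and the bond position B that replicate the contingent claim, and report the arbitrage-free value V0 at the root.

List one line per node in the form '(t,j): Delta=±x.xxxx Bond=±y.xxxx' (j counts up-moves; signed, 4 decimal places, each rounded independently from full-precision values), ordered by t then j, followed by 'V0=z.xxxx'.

No-arbitrage ⇒ martingale measure with p* = (R−d)/(u−d) = 0.9024.
Payoff layer (t=2): V(2,0)=64.2025, V(2,1)=30.3570, V(2,2)=24.8372
  t=1,j=0: stock 82.5500 → up 87.5030 (V=30.3570), down 53.6575 (V=64.2025). Price 32.9990; hedge Δ=-1.0000, bond B=115.5490.
  t=1,j=1: stock 134.6200 → up 142.6972 (V=24.8372), down 87.5030 (V=30.3570). Price 24.8782; hedge Δ=-0.1000, bond B=38.3411.
  t=0,j=0: stock 127.0000 → up 134.6200 (V=24.8782), down 82.5500 (V=32.9990). Price 25.1671; hedge Δ=-0.1560, bond B=44.9741.
Check: Δ(0,0)·S0 + B(0,0) = 25.1671 = V0.

(0,0): Delta=-0.1560 Bond=44.9741
(1,0): Delta=-1.0000 Bond=115.5490
(1,1): Delta=-0.1000 Bond=38.3411
V0=25.1671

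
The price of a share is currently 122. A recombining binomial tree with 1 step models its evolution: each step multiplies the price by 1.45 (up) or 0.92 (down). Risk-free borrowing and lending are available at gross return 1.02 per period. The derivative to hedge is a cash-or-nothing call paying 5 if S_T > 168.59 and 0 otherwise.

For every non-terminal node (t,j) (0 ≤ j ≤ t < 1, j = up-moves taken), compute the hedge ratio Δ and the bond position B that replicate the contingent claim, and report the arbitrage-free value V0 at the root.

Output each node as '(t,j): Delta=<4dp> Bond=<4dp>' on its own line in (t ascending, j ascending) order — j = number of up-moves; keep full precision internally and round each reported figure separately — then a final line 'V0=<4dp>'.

(0,0): Delta=0.0773 Bond=-8.5091
V0=0.9249

Risk-neutral probability p* = (R−d)/(u−d) = (1.02−0.92)/(1.45−0.92) = 0.1887.
At expiry t=1: V(1,0)=0.0000, V(1,1)=5.0000
Node (0,0) S=122.0000: V=(p*·5.0000+(1−p*)·0.0000)/1.02=0.9249; Δ=(5.0000−0.0000)/(176.9000−112.2400)=0.0773; B=V−Δ·S=-8.5091
Root portfolio cost Δ·122+B reproduces V0=0.9249.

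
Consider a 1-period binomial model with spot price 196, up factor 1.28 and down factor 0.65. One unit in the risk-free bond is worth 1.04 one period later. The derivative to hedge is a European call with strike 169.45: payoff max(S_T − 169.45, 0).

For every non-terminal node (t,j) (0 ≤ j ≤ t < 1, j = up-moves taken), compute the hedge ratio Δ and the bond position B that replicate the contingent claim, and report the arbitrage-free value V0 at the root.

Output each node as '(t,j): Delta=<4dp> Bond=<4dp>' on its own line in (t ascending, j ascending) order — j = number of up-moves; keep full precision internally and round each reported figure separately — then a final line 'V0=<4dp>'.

(0,0): Delta=0.6595 Bond=-80.7837
V0=48.4702

No-arbitrage ⇒ martingale measure with p* = (R−d)/(u−d) = 0.6190.
Payoff layer (t=1): V(1,0)=0.0000, V(1,1)=81.4300
  t=0,j=0: stock 196.0000 → up 250.8800 (V=81.4300), down 127.4000 (V=0.0000). Price 48.4702; hedge Δ=0.6595, bond B=-80.7837.
The time-0 hedge costs 48.4702, which is the no-arbitrage price.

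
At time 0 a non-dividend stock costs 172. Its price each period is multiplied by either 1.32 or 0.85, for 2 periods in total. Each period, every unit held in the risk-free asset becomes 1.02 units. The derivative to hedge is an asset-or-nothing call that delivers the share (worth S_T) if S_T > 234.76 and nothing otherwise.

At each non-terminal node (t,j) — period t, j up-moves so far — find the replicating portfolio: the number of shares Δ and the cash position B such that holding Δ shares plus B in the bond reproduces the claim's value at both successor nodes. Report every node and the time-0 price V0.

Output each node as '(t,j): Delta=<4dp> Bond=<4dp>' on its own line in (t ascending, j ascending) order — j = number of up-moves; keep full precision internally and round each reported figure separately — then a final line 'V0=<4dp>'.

The replicating-portfolio and risk-neutral prices coincide; use p* = (1.02−0.85)/(1.32−0.85) = 0.3617 for the latter.
Terminal payoffs: V(2,0)=0.0000, V(2,1)=0.0000, V(2,2)=299.6928
(1,0): S=146.2000. Δ = (V_up−V_dn)/(S_up−S_dn) = (0.0000−0.0000)/(192.9840−124.2700) = 0.0000. V = [p*·0.0000 + (1−p*)·0.0000]/1.02 = 0.0000. B = V − Δ·S = 0.0000.
(1,1): S=227.0400. Δ = (V_up−V_dn)/(S_up−S_dn) = (299.6928−0.0000)/(299.6928−192.9840) = 2.8085. V = [p*·299.6928 + (1−p*)·0.0000]/1.02 = 106.2740. B = V − Δ·S = -531.3702.
(0,0): S=172.0000. Δ = (V_up−V_dn)/(S_up−S_dn) = (106.2740−0.0000)/(227.0400−146.2000) = 1.3146. V = [p*·106.2740 + (1−p*)·0.0000]/1.02 = 37.6858. B = V − Δ·S = -188.4292.
Self-financing check: at every node Δ·S+B equals the discounted successor values.

(0,0): Delta=1.3146 Bond=-188.4292
(1,0): Delta=0.0000 Bond=0.0000
(1,1): Delta=2.8085 Bond=-531.3702
V0=37.6858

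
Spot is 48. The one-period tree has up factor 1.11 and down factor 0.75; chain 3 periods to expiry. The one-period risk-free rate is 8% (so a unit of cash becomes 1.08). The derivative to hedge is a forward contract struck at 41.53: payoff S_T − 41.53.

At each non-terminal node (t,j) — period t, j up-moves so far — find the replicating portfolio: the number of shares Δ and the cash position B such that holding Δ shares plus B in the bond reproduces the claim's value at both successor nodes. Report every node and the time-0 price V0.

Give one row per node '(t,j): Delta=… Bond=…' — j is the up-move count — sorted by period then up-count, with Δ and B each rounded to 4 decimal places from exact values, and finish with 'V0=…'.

Since d<R<u, set p* = (R−d)/(u−d) = 0.9167; price each node as the discounted p*-expectation of its children.
At expiry t=3: V(3,0)=-21.2800, V(3,1)=-11.5600, V(3,2)=2.8256, V(3,3)=24.1163
  t=2,j=0: stock 27.0000 → up 29.9700 (V=-11.5600), down 20.2500 (V=-21.2800). Price -11.4537; hedge Δ=1.0000, bond B=-38.4537.
  t=2,j=1: stock 39.9600 → up 44.3556 (V=2.8256), down 29.9700 (V=-11.5600). Price 1.5063; hedge Δ=1.0000, bond B=-38.4537.
  t=2,j=2: stock 59.1408 → up 65.6463 (V=24.1163), down 44.3556 (V=2.8256). Price 20.6871; hedge Δ=1.0000, bond B=-38.4537.
  t=1,j=0: stock 36.0000 → up 39.9600 (V=1.5063), down 27.0000 (V=-11.4537). Price 0.3947; hedge Δ=1.0000, bond B=-35.6053.
  t=1,j=1: stock 53.2800 → up 59.1408 (V=20.6871), down 39.9600 (V=1.5063). Price 17.6747; hedge Δ=1.0000, bond B=-35.6053.
  t=0,j=0: stock 48.0000 → up 53.2800 (V=17.6747), down 36.0000 (V=0.3947). Price 15.0321; hedge Δ=1.0000, bond B=-32.9679.
Root portfolio cost Δ·48+B reproduces V0=15.0321.

(0,0): Delta=1.0000 Bond=-32.9679
(1,0): Delta=1.0000 Bond=-35.6053
(1,1): Delta=1.0000 Bond=-35.6053
(2,0): Delta=1.0000 Bond=-38.4537
(2,1): Delta=1.0000 Bond=-38.4537
(2,2): Delta=1.0000 Bond=-38.4537
V0=15.0321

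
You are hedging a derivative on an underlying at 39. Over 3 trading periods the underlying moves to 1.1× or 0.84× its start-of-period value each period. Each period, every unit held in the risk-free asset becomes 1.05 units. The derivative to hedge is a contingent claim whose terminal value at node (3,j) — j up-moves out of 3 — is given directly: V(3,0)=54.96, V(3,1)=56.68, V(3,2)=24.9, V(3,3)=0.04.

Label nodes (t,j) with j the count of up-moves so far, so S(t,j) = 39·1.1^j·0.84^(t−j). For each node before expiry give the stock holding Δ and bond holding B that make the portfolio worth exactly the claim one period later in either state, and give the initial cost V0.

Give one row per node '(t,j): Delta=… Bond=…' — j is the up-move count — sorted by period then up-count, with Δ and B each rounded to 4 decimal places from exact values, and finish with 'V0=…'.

No-arbitrage ⇒ martingale measure with p* = (R−d)/(u−d) = 0.8077.
At expiry t=3: V(3,0)=54.9600, V(3,1)=56.6800, V(3,2)=24.9000, V(3,3)=0.0400
(2,0): S=27.5184. Δ = (V_up−V_dn)/(S_up−S_dn) = (56.6800−54.9600)/(30.2702−23.1155) = 0.2404. V = [p*·56.6800 + (1−p*)·54.9600]/1.05 = 53.6659. B = V − Δ·S = 47.0505.
(2,1): S=36.0360. Δ = (V_up−V_dn)/(S_up−S_dn) = (24.9000−56.6800)/(39.6396−30.2702) = -3.3919. V = [p*·24.9000 + (1−p*)·56.6800]/1.05 = 29.5348. B = V − Δ·S = 151.7656.
(2,2): S=47.1900. Δ = (V_up−V_dn)/(S_up−S_dn) = (0.0400−24.9000)/(51.9090−39.6396) = -2.0262. V = [p*·0.0400 + (1−p*)·24.9000]/1.05 = 4.5912. B = V − Δ·S = 100.2066.
(1,0): S=32.7600. Δ = (V_up−V_dn)/(S_up−S_dn) = (29.5348−53.6659)/(36.0360−27.5184) = -2.8331. V = [p*·29.5348 + (1−p*)·53.6659]/1.05 = 32.5480. B = V − Δ·S = 125.3601.
(1,1): S=42.9000. Δ = (V_up−V_dn)/(S_up−S_dn) = (4.5912−29.5348)/(47.1900−36.0360) = -2.2363. V = [p*·4.5912 + (1−p*)·29.5348]/1.05 = 8.9410. B = V − Δ·S = 104.8779.
(0,0): S=39.0000. Δ = (V_up−V_dn)/(S_up−S_dn) = (8.9410−32.5480)/(42.9000−32.7600) = -2.3281. V = [p*·8.9410 + (1−p*)·32.5480]/1.05 = 12.8389. B = V − Δ·S = 103.6350.
Self-financing check: at every node Δ·S+B equals the discounted successor values.

(0,0): Delta=-2.3281 Bond=103.6350
(1,0): Delta=-2.8331 Bond=125.3601
(1,1): Delta=-2.2363 Bond=104.8779
(2,0): Delta=0.2404 Bond=47.0505
(2,1): Delta=-3.3919 Bond=151.7656
(2,2): Delta=-2.0262 Bond=100.2066
V0=12.8389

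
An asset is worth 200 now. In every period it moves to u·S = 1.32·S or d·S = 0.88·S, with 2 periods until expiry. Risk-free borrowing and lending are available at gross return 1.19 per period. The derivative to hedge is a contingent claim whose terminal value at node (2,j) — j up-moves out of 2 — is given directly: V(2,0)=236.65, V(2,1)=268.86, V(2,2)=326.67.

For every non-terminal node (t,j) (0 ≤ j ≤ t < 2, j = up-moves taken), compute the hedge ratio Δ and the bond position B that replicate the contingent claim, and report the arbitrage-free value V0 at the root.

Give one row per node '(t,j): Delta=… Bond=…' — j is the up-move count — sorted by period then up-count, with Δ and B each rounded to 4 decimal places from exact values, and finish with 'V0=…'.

(0,0): Delta=0.4798 Bond=112.1748
(1,0): Delta=0.4159 Bond=144.7311
(1,1): Delta=0.4977 Bond=128.7731
V0=208.1380

Since d<R<u, set p* = (R−d)/(u−d) = 0.7045; price each node as the discounted p*-expectation of its children.
Payoff layer (t=2): V(2,0)=236.6500, V(2,1)=268.8600, V(2,2)=326.6700
(1,0): S=176.0000. Δ = (V_up−V_dn)/(S_up−S_dn) = (268.8600−236.6500)/(232.3200−154.8800) = 0.4159. V = [p*·268.8600 + (1−p*)·236.6500]/1.19 = 217.9356. B = V − Δ·S = 144.7311.
(1,1): S=264.0000. Δ = (V_up−V_dn)/(S_up−S_dn) = (326.6700−268.8600)/(348.4800−232.3200) = 0.4977. V = [p*·326.6700 + (1−p*)·268.8600]/1.19 = 260.1595. B = V − Δ·S = 128.7731.
(0,0): S=200.0000. Δ = (V_up−V_dn)/(S_up−S_dn) = (260.1595−217.9356)/(264.0000−176.0000) = 0.4798. V = [p*·260.1595 + (1−p*)·217.9356]/1.19 = 208.1380. B = V − Δ·S = 112.1748.
Root portfolio cost Δ·200+B reproduces V0=208.1380.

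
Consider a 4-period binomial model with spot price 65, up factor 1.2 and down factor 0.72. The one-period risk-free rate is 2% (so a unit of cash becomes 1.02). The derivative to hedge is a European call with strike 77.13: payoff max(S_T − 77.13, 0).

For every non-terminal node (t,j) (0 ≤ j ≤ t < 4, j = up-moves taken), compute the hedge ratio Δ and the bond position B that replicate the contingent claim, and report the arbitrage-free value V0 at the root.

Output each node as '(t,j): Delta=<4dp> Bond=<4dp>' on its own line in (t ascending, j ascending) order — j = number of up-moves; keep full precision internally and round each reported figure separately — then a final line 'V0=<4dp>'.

No-arbitrage ⇒ martingale measure with p* = (R−d)/(u−d) = 0.6250.
Payoff layer (t=4): V(4,0)=0.0000, V(4,1)=0.0000, V(4,2)=0.0000, V(4,3)=3.7404, V(4,4)=57.6540
  t=3,j=0: stock 24.2611 → up 29.1133 (V=0.0000), down 17.4680 (V=0.0000). Price 0.0000; hedge Δ=0.0000, bond B=0.0000.
  t=3,j=1: stock 40.4352 → up 48.5222 (V=0.0000), down 29.1133 (V=0.0000). Price 0.0000; hedge Δ=0.0000, bond B=0.0000.
  t=3,j=2: stock 67.3920 → up 80.8704 (V=3.7404), down 48.5222 (V=0.0000). Price 2.2919; hedge Δ=0.1156, bond B=-5.5006.
  t=3,j=3: stock 112.3200 → up 134.7840 (V=57.6540), down 80.8704 (V=3.7404). Price 36.7024; hedge Δ=1.0000, bond B=-75.6176.
  t=2,j=0: stock 33.6960 → up 40.4352 (V=0.0000), down 24.2611 (V=0.0000). Price 0.0000; hedge Δ=0.0000, bond B=0.0000.
  t=2,j=1: stock 56.1600 → up 67.3920 (V=2.2919), down 40.4352 (V=0.0000). Price 1.4044; hedge Δ=0.0850, bond B=-3.3705.
  t=2,j=2: stock 93.6000 → up 112.3200 (V=36.7024), down 67.3920 (V=2.2919). Price 23.3318; hedge Δ=0.7659, bond B=-48.3566.
  t=1,j=0: stock 46.8000 → up 56.1600 (V=1.4044), down 33.6960 (V=0.0000). Price 0.8605; hedge Δ=0.0625, bond B=-2.0652.
  t=1,j=1: stock 78.0000 → up 93.6000 (V=23.3318), down 56.1600 (V=1.4044). Price 14.8128; hedge Δ=0.5857, bond B=-30.8694.
  t=0,j=0: stock 65.0000 → up 78.0000 (V=14.8128), down 46.8000 (V=0.8605). Price 9.3928; hedge Δ=0.4472, bond B=-19.6744.
Root portfolio cost Δ·65+B reproduces V0=9.3928.

(0,0): Delta=0.4472 Bond=-19.6744
(1,0): Delta=0.0625 Bond=-2.0652
(1,1): Delta=0.5857 Bond=-30.8694
(2,0): Delta=0.0000 Bond=0.0000
(2,1): Delta=0.0850 Bond=-3.3705
(2,2): Delta=0.7659 Bond=-48.3566
(3,0): Delta=0.0000 Bond=0.0000
(3,1): Delta=0.0000 Bond=0.0000
(3,2): Delta=0.1156 Bond=-5.5006
(3,3): Delta=1.0000 Bond=-75.6176
V0=9.3928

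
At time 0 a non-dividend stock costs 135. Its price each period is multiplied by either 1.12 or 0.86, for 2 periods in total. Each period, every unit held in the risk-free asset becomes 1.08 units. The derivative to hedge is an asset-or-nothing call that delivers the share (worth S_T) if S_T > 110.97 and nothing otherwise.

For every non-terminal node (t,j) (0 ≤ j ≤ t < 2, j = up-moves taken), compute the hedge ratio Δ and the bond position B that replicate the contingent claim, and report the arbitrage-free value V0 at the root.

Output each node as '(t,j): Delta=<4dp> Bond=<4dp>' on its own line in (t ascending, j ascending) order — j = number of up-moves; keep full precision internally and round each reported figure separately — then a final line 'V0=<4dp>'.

Since d<R<u, set p* = (R−d)/(u−d) = 0.8462; price each node as the discounted p*-expectation of its children.
Terminal values V(2,·): V(2,0)=0.0000, V(2,1)=130.0320, V(2,2)=169.3440
(1,0): S=116.1000. Δ = (V_up−V_dn)/(S_up−S_dn) = (130.0320−0.0000)/(130.0320−99.8460) = 4.3077. V = [p*·130.0320 + (1−p*)·0.0000]/1.08 = 101.8769. B = V − Δ·S = -398.2462.
(1,1): S=151.2000. Δ = (V_up−V_dn)/(S_up−S_dn) = (169.3440−130.0320)/(169.3440−130.0320) = 1.0000. V = [p*·169.3440 + (1−p*)·130.0320]/1.08 = 151.2000. B = V − Δ·S = 0.0000.
(0,0): S=135.0000. Δ = (V_up−V_dn)/(S_up−S_dn) = (151.2000−101.8769)/(151.2000−116.1000) = 1.4052. V = [p*·151.2000 + (1−p*)·101.8769]/1.08 = 132.9739. B = V − Δ·S = -56.7302.
The time-0 hedge costs 132.9739, which is the no-arbitrage price.

(0,0): Delta=1.4052 Bond=-56.7302
(1,0): Delta=4.3077 Bond=-398.2462
(1,1): Delta=1.0000 Bond=0.0000
V0=132.9739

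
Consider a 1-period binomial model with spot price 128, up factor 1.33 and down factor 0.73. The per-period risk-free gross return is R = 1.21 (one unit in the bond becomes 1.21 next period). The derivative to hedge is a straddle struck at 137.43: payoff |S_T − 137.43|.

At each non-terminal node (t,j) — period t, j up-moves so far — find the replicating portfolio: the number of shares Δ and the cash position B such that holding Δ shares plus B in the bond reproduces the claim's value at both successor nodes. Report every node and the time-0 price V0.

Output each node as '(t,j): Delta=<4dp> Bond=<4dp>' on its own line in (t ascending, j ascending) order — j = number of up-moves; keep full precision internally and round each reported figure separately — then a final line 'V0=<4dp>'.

Risk-neutral probability p* = (R−d)/(u−d) = (1.21−0.73)/(1.33−0.73) = 0.8000.
At expiry t=1: V(1,0)=43.9900, V(1,1)=32.8100
(0,0): S=128.0000. Δ = (V_up−V_dn)/(S_up−S_dn) = (32.8100−43.9900)/(170.2400−93.4400) = -0.1456. V = [p*·32.8100 + (1−p*)·43.9900]/1.21 = 28.9636. B = V − Δ·S = 47.5970.
Self-financing check: at every node Δ·S+B equals the discounted successor values.

(0,0): Delta=-0.1456 Bond=47.5970
V0=28.9636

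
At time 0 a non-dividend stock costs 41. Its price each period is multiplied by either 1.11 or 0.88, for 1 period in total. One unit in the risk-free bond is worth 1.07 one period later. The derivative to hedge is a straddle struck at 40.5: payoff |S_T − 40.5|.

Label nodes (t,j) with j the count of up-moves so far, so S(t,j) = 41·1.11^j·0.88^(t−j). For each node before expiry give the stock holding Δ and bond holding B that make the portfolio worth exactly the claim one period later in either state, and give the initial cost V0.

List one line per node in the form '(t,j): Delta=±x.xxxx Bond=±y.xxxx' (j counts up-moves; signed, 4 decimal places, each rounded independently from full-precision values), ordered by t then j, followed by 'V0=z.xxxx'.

(0,0): Delta=0.0626 Bond=2.0211
V0=4.5863

Since d<R<u, set p* = (R−d)/(u−d) = 0.8261; price each node as the discounted p*-expectation of its children.
At expiry t=1: V(1,0)=4.4200, V(1,1)=5.0100
(0,0): S=41.0000. Δ = (V_up−V_dn)/(S_up−S_dn) = (5.0100−4.4200)/(45.5100−36.0800) = 0.0626. V = [p*·5.0100 + (1−p*)·4.4200]/1.07 = 4.5863. B = V − Δ·S = 2.0211.
Self-financing check: at every node Δ·S+B equals the discounted successor values.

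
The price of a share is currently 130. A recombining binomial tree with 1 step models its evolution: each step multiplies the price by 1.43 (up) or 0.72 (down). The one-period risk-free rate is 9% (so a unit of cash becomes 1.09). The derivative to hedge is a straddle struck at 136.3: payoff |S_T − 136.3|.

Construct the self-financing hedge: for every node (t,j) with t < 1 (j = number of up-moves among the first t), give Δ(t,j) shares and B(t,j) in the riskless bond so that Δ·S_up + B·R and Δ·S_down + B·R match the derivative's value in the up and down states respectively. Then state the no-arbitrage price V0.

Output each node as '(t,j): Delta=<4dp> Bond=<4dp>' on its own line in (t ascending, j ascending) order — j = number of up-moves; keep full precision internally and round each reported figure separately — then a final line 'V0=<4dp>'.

(0,0): Delta=0.0748 Bond=32.7549
V0=42.4732

Since d<R<u, set p* = (R−d)/(u−d) = 0.5211; price each node as the discounted p*-expectation of its children.
Terminal values V(1,·): V(1,0)=42.7000, V(1,1)=49.6000
Node (0,0) S=130.0000: V=(p*·49.6000+(1−p*)·42.7000)/1.09=42.4732; Δ=(49.6000−42.7000)/(185.9000−93.6000)=0.0748; B=V−Δ·S=32.7549
Check: Δ(0,0)·S0 + B(0,0) = 42.4732 = V0.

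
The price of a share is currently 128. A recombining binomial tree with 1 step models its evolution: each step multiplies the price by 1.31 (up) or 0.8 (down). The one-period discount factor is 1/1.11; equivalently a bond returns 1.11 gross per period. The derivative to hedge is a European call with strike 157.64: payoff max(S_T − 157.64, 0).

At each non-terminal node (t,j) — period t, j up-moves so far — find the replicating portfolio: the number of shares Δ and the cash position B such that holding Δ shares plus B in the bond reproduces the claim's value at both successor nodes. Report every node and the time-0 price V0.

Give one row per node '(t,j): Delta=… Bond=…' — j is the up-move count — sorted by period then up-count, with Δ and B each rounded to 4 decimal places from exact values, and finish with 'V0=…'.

Under the risk-neutral measure, an up-move has probability p* = (R−d)/(u−d) = 0.6078 and values discount at R = 1.11.
At expiry t=1: V(1,0)=0.0000, V(1,1)=10.0400
(0,0): S=128.0000. Δ = (V_up−V_dn)/(S_up−S_dn) = (10.0400−0.0000)/(167.6800−102.4000) = 0.1538. V = [p*·10.0400 + (1−p*)·0.0000]/1.11 = 5.4980. B = V − Δ·S = -14.1883.
Self-financing check: at every node Δ·S+B equals the discounted successor values.

(0,0): Delta=0.1538 Bond=-14.1883
V0=5.4980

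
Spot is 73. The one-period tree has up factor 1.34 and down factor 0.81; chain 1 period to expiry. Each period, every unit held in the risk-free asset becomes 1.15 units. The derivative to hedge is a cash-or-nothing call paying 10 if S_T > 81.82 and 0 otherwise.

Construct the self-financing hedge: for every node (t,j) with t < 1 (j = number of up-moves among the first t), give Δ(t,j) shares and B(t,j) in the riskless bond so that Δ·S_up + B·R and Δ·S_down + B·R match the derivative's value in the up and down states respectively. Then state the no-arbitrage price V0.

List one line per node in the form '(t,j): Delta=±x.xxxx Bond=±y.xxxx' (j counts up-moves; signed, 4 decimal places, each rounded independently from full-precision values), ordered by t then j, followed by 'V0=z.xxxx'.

(0,0): Delta=0.2585 Bond=-13.2896
V0=5.5783

Under the risk-neutral measure, an up-move has probability p* = (R−d)/(u−d) = 0.6415 and values discount at R = 1.15.
Payoff layer (t=1): V(1,0)=0.0000, V(1,1)=10.0000
  t=0,j=0: stock 73.0000 → up 97.8200 (V=10.0000), down 59.1300 (V=0.0000). Price 5.5783; hedge Δ=0.2585, bond B=-13.2896.
Root portfolio cost Δ·73+B reproduces V0=5.5783.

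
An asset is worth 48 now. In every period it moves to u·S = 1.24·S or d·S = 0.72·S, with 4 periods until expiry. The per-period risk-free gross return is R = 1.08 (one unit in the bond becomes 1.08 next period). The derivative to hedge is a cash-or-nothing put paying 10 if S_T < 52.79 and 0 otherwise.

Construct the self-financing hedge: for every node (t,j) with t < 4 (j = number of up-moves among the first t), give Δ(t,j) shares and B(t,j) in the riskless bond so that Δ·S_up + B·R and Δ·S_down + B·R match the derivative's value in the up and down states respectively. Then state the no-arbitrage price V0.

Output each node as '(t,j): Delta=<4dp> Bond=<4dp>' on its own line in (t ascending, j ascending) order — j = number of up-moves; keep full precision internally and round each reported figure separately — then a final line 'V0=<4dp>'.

(0,0): Delta=-0.1407 Bond=9.4140
(1,0): Delta=-0.2287 Bond=13.2064
(1,1): Delta=-0.1180 Bond=8.8163
(2,0): Delta=0.0000 Bond=8.5734
(2,1): Delta=-0.2877 Bond=16.7917
(2,2): Delta=-0.0742 Bond=6.2905
(3,0): Delta=0.0000 Bond=9.2593
(3,1): Delta=0.0000 Bond=9.2593
(3,2): Delta=-0.3619 Bond=22.0798
(3,3): Delta=0.0000 Bond=0.0000
V0=2.6600

Risk-neutral probability p* = (R−d)/(u−d) = (1.08−0.72)/(1.24−0.72) = 0.6923.
Terminal payoffs: V(4,0)=10.0000, V(4,1)=10.0000, V(4,2)=10.0000, V(4,3)=0.0000, V(4,4)=0.0000
Node (3,0) S=17.9159: V=(p*·10.0000+(1−p*)·10.0000)/1.08=9.2593; Δ=(10.0000−10.0000)/(22.2157−12.8995)=0.0000; B=V−Δ·S=9.2593
Node (3,1) S=30.8552: V=(p*·10.0000+(1−p*)·10.0000)/1.08=9.2593; Δ=(10.0000−10.0000)/(38.2604−22.2157)=0.0000; B=V−Δ·S=9.2593
Node (3,2) S=53.1395: V=(p*·0.0000+(1−p*)·10.0000)/1.08=2.8490; Δ=(0.0000−10.0000)/(65.8929−38.2604)=-0.3619; B=V−Δ·S=22.0798
Node (3,3) S=91.5180: V=(p*·0.0000+(1−p*)·0.0000)/1.08=0.0000; Δ=(0.0000−0.0000)/(113.4823−65.8929)=0.0000; B=V−Δ·S=0.0000
Node (2,0) S=24.8832: V=(p*·9.2593+(1−p*)·9.2593)/1.08=8.5734; Δ=(9.2593−9.2593)/(30.8552−17.9159)=0.0000; B=V−Δ·S=8.5734
Node (2,1) S=42.8544: V=(p*·2.8490+(1−p*)·9.2593)/1.08=4.4642; Δ=(2.8490−9.2593)/(53.1395−30.8552)=-0.2877; B=V−Δ·S=16.7917
Node (2,2) S=73.8048: V=(p*·0.0000+(1−p*)·2.8490)/1.08=0.8117; Δ=(0.0000−2.8490)/(91.5180−53.1395)=-0.0742; B=V−Δ·S=6.2905
Node (1,0) S=34.5600: V=(p*·4.4642+(1−p*)·8.5734)/1.08=5.3043; Δ=(4.4642−8.5734)/(42.8544−24.8832)=-0.2287; B=V−Δ·S=13.2064
Node (1,1) S=59.5200: V=(p*·0.8117+(1−p*)·4.4642)/1.08=1.7922; Δ=(0.8117−4.4642)/(73.8048−42.8544)=-0.1180; B=V−Δ·S=8.8163
Node (0,0) S=48.0000: V=(p*·1.7922+(1−p*)·5.3043)/1.08=2.6600; Δ=(1.7922−5.3043)/(59.5200−34.5600)=-0.1407; B=V−Δ·S=9.4140
Each (Δ,B) replicates both successor values, so the strategy is self-financing and V0 is arbitrage-free.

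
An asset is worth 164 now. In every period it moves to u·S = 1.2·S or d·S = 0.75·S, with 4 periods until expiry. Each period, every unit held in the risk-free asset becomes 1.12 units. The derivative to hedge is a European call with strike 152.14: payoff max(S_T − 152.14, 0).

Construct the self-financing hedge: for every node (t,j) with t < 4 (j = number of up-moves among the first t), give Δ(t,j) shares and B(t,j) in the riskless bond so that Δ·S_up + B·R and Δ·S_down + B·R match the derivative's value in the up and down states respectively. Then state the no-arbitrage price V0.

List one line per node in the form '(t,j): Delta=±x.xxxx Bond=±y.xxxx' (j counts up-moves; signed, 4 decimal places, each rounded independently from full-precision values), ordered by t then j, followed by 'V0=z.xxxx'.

(0,0): Delta=0.8937 Bond=-76.8136
(1,0): Delta=0.5882 Bond=-48.4439
(1,1): Delta=0.9350 Bond=-94.1583
(2,0): Delta=0.0000 Bond=0.0000
(2,1): Delta=0.6676 Bond=-65.9884
(2,2): Delta=0.9712 Bond=-113.9910
(3,0): Delta=0.0000 Bond=0.0000
(3,1): Delta=0.0000 Bond=0.0000
(3,2): Delta=0.7579 Bond=-89.8869
(3,3): Delta=1.0000 Bond=-135.8393
V0=69.7600

Since d<R<u, set p* = (R−d)/(u−d) = 0.8222; price each node as the discounted p*-expectation of its children.
Terminal values V(4,·): V(4,0)=0.0000, V(4,1)=0.0000, V(4,2)=0.0000, V(4,3)=60.4040, V(4,4)=187.9304
  t=3,j=0: stock 69.1875 → up 83.0250 (V=0.0000), down 51.8906 (V=0.0000). Price 0.0000; hedge Δ=0.0000, bond B=0.0000.
  t=3,j=1: stock 110.7000 → up 132.8400 (V=0.0000), down 83.0250 (V=0.0000). Price 0.0000; hedge Δ=0.0000, bond B=0.0000.
  t=3,j=2: stock 177.1200 → up 212.5440 (V=60.4040), down 132.8400 (V=0.0000). Price 44.3442; hedge Δ=0.7579, bond B=-89.8869.
  t=3,j=3: stock 283.3920 → up 340.0704 (V=187.9304), down 212.5440 (V=60.4040). Price 147.5527; hedge Δ=1.0000, bond B=-135.8393.
  t=2,j=0: stock 92.2500 → up 110.7000 (V=0.0000), down 69.1875 (V=0.0000). Price 0.0000; hedge Δ=0.0000, bond B=0.0000.
  t=2,j=1: stock 147.6000 → up 177.1200 (V=44.3442), down 110.7000 (V=0.0000). Price 32.5543; hedge Δ=0.6676, bond B=-65.9884.
  t=2,j=2: stock 236.1600 → up 283.3920 (V=147.5527), down 177.1200 (V=44.3442). Price 115.3612; hedge Δ=0.9712, bond B=-113.9910.
  t=1,j=0: stock 123.0000 → up 147.6000 (V=32.5543), down 92.2500 (V=0.0000). Price 23.8990; hedge Δ=0.5882, bond B=-48.4439.
  t=1,j=1: stock 196.8000 → up 236.1600 (V=115.3612), down 147.6000 (V=32.5543). Price 89.8571; hedge Δ=0.9350, bond B=-94.1583.
  t=0,j=0: stock 164.0000 → up 196.8000 (V=89.8571), down 123.0000 (V=23.8990). Price 69.7600; hedge Δ=0.8937, bond B=-76.8136.
Check: Δ(0,0)·S0 + B(0,0) = 69.7600 = V0.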